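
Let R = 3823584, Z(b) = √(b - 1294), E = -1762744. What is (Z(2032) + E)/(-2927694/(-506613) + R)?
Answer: -148838171012/322846714781 + 506613*√82/645693429562 ≈ -0.46101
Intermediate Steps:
Z(b) = √(-1294 + b)
(Z(2032) + E)/(-2927694/(-506613) + R) = (√(-1294 + 2032) - 1762744)/(-2927694/(-506613) + 3823584) = (√738 - 1762744)/(-2927694*(-1/506613) + 3823584) = (3*√82 - 1762744)/(975898/168871 + 3823584) = (-1762744 + 3*√82)/(645693429562/168871) = (-1762744 + 3*√82)*(168871/645693429562) = -148838171012/322846714781 + 506613*√82/645693429562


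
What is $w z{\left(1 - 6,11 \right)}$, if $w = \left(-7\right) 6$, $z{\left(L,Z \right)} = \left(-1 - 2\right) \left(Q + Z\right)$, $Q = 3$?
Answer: $1764$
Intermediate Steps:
$z{\left(L,Z \right)} = -9 - 3 Z$ ($z{\left(L,Z \right)} = \left(-1 - 2\right) \left(3 + Z\right) = - 3 \left(3 + Z\right) = -9 - 3 Z$)
$w = -42$
$w z{\left(1 - 6,11 \right)} = - 42 \left(-9 - 33\right) = \left(-42\right) \left(-42\right) = 1764$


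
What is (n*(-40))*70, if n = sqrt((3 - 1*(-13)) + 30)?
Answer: -2800*sqrt(46) ≈ -18991.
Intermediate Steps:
n = sqrt(46) (n = sqrt((3 + 13) + 30) = sqrt(16 + 30) = sqrt(46) ≈ 6.7823)
(n*(-40))*70 = (sqrt(46)*(-40))*70 = -40*sqrt(46)*70 = -2800*sqrt(46)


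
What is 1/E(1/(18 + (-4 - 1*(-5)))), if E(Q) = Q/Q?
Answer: 1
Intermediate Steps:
E(Q) = 1
1/E(1/(18 + (-4 - 1*(-5)))) = 1/1 = 1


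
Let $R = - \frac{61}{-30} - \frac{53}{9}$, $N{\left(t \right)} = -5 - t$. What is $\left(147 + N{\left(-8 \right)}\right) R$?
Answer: $- \frac{1735}{3} \approx -578.33$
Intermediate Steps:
$R = - \frac{347}{90}$ ($R = \left(-61\right) \left(- \frac{1}{30}\right) - \frac{53}{9} = \frac{61}{30} - \frac{53}{9} = - \frac{347}{90} \approx -3.8556$)
$\left(147 + N{\left(-8 \right)}\right) R = \left(147 - -3\right) \left(- \frac{347}{90}\right) = \left(147 + \left(-5 + 8\right)\right) \left(- \frac{347}{90}\right) = \left(147 + 3\right) \left(- \frac{347}{90}\right) = 150 \left(- \frac{347}{90}\right) = - \frac{1735}{3}$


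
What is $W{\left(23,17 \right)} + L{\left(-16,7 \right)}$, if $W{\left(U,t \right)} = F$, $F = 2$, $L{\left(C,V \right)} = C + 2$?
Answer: $-12$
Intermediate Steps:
$L{\left(C,V \right)} = 2 + C$
$W{\left(U,t \right)} = 2$
$W{\left(23,17 \right)} + L{\left(-16,7 \right)} = 2 + \left(2 - 16\right) = 2 - 14 = -12$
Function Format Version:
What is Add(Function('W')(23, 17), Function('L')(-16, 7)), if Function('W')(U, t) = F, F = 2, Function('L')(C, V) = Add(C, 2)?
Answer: -12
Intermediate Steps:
Function('L')(C, V) = Add(2, C)
Function('W')(U, t) = 2
Add(Function('W')(23, 17), Function('L')(-16, 7)) = Add(2, Add(2, -16)) = Add(2, -14) = -12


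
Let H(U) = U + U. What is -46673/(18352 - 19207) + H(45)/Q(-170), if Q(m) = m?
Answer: 785746/14535 ≈ 54.059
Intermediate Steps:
H(U) = 2*U
-46673/(18352 - 19207) + H(45)/Q(-170) = -46673/(18352 - 19207) + (2*45)/(-170) = -46673/(-855) + 90*(-1/170) = -46673*(-1/855) - 9/17 = 46673/855 - 9/17 = 785746/14535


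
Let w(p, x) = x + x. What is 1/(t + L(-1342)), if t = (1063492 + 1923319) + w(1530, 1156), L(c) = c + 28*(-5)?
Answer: 1/2987641 ≈ 3.3471e-7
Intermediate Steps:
w(p, x) = 2*x
L(c) = -140 + c (L(c) = c - 140 = -140 + c)
t = 2989123 (t = (1063492 + 1923319) + 2*1156 = 2986811 + 2312 = 2989123)
1/(t + L(-1342)) = 1/(2989123 + (-140 - 1342)) = 1/(2989123 - 1482) = 1/2987641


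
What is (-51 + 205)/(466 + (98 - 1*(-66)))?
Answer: 11/45 ≈ 0.24444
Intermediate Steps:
(-51 + 205)/(466 + (98 - 1*(-66))) = 154/(466 + (98 + 66)) = 154/(466 + 164) = 154/630 = 154*(1/630) = 11/45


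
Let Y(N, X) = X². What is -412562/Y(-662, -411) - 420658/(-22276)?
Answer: 30933869453/1881442098 ≈ 16.442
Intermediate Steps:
-412562/Y(-662, -411) - 420658/(-22276) = -412562/((-411)²) - 420658/(-22276) = -412562/168921 - 420658*(-1/22276) = -412562*1/168921 + 210329/11138 = -412562/168921 + 210329/11138 = 30933869453/1881442098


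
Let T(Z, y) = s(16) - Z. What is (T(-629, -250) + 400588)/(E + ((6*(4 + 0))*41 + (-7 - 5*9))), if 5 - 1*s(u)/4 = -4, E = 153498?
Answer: 401253/154430 ≈ 2.5983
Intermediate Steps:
s(u) = 36 (s(u) = 20 - 4*(-4) = 20 + 16 = 36)
T(Z, y) = 36 - Z
(T(-629, -250) + 400588)/(E + ((6*(4 + 0))*41 + (-7 - 5*9))) = ((36 - 1*(-629)) + 400588)/(153498 + ((6*(4 + 0))*41 + (-7 - 5*9))) = ((36 + 629) + 400588)/(153498 + ((6*4)*41 + (-7 - 45))) = (665 + 400588)/(153498 + (24*41 - 52)) = 401253/(153498 + (984 - 52)) = 401253/(153498 + 932) = 401253/154430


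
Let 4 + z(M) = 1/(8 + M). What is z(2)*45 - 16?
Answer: -383/2 ≈ -191.50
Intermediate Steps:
z(M) = -4 + 1/(8 + M)
z(2)*45 - 16 = ((-31 - 4*2)/(8 + 2))*45 - 16 = ((-31 - 8)/10)*45 - 16 = ((1/10)*(-39))*45 - 16 = -39/10*45 - 16 = -351/2 - 16 = -383/2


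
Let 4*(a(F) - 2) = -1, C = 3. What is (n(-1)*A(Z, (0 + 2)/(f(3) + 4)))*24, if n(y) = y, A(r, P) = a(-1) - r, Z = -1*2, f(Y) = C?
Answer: -90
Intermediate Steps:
f(Y) = 3
a(F) = 7/4 (a(F) = 2 + (¼)*(-1) = 2 - ¼ = 7/4)
Z = -2
A(r, P) = 7/4 - r
(n(-1)*A(Z, (0 + 2)/(f(3) + 4)))*24 = -(7/4 - 1*(-2))*24 = -(7/4 + 2)*24 = -1*15/4*24 = -15/4*24 = -90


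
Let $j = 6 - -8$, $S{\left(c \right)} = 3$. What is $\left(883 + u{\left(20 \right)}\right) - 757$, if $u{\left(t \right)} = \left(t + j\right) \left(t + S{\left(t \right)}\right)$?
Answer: $908$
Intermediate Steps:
$j = 14$ ($j = 6 + 8 = 14$)
$u{\left(t \right)} = \left(3 + t\right) \left(14 + t\right)$ ($u{\left(t \right)} = \left(t + 14\right) \left(t + 3\right) = \left(14 + t\right) \left(3 + t\right) = \left(3 + t\right) \left(14 + t\right)$)
$\left(883 + u{\left(20 \right)}\right) - 757 = \left(883 + \left(42 + 20^{2} + 17 \cdot 20\right)\right) - 757 = \left(883 + \left(42 + 400 + 340\right)\right) - 757 = \left(883 + 782\right) - 757 = 1665 - 757 = 908$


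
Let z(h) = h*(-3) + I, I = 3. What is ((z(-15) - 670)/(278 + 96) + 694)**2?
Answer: 16761704089/34969 ≈ 4.7933e+5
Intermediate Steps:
z(h) = 3 - 3*h (z(h) = h*(-3) + 3 = -3*h + 3 = 3 - 3*h)
((z(-15) - 670)/(278 + 96) + 694)**2 = (((3 - 3*(-15)) - 670)/(278 + 96) + 694)**2 = (((3 + 45) - 670)/374 + 694)**2 = ((48 - 670)*(1/374) + 694)**2 = (-622*1/374 + 694)**2 = (-311/187 + 694)**2 = (129467/187)**2 = 16761704089/34969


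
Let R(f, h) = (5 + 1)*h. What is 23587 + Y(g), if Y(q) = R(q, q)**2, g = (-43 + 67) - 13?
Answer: 27943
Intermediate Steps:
R(f, h) = 6*h
g = 11 (g = 24 - 13 = 11)
Y(q) = 36*q**2 (Y(q) = (6*q)**2 = 36*q**2)
23587 + Y(g) = 23587 + 36*11**2 = 23587 + 36*121 = 23587 + 4356 = 27943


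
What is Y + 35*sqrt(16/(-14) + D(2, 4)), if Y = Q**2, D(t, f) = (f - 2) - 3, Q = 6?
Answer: 36 + 5*I*sqrt(105) ≈ 36.0 + 51.235*I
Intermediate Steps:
D(t, f) = -5 + f (D(t, f) = (-2 + f) - 3 = -5 + f)
Y = 36 (Y = 6**2 = 36)
Y + 35*sqrt(16/(-14) + D(2, 4)) = 36 + 35*sqrt(16/(-14) + (-5 + 4)) = 36 + 35*sqrt(16*(-1/14) - 1) = 36 + 35*sqrt(-8/7 - 1) = 36 + 35*sqrt(-15/7) = 36 + 35*(I*sqrt(105)/7) = 36 + 5*I*sqrt(105)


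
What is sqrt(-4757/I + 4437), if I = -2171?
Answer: 2*sqrt(5230744441)/2171 ≈ 66.627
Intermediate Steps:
sqrt(-4757/I + 4437) = sqrt(-4757/(-2171) + 4437) = sqrt(-4757*(-1/2171) + 4437) = sqrt(4757/2171 + 4437) = sqrt(9637484/2171) = 2*sqrt(5230744441)/2171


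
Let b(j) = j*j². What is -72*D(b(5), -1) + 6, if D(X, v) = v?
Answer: 78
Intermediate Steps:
b(j) = j³
-72*D(b(5), -1) + 6 = -72*(-1) + 6 = 72 + 6 = 78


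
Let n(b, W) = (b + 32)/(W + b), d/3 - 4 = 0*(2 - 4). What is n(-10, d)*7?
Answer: 77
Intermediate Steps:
d = 12 (d = 12 + 3*(0*(2 - 4)) = 12 + 3*(0*(-2)) = 12 + 3*0 = 12 + 0 = 12)
n(b, W) = (32 + b)/(W + b)
n(-10, d)*7 = ((32 - 10)/(12 - 10))*7 = (22/2)*7 = ((½)*22)*7 = 11*7 = 77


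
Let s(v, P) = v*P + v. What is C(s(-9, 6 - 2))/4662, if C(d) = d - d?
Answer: 0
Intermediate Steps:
s(v, P) = v + P*v (s(v, P) = P*v + v = v + P*v)
C(d) = 0
C(s(-9, 6 - 2))/4662 = 0/4662 = 0*(1/4662) = 0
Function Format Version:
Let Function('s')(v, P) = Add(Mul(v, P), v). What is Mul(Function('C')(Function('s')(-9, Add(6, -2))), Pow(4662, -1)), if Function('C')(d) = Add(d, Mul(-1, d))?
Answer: 0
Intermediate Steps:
Function('s')(v, P) = Add(v, Mul(P, v)) (Function('s')(v, P) = Add(Mul(P, v), v) = Add(v, Mul(P, v)))
Function('C')(d) = 0
Mul(Function('C')(Function('s')(-9, Add(6, -2))), Pow(4662, -1)) = Mul(0, Pow(4662, -1)) = Mul(0, Rational(1, 4662)) = 0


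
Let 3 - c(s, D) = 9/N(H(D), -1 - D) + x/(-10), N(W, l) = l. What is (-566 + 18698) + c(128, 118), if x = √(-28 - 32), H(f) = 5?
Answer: 2158074/119 + I*√15/5 ≈ 18135.0 + 0.7746*I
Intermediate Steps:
x = 2*I*√15 (x = √(-60) = 2*I*√15 ≈ 7.746*I)
c(s, D) = 3 - 9/(-1 - D) + I*√15/5 (c(s, D) = 3 - (9/(-1 - D) + (2*I*√15)/(-10)) = 3 - (9/(-1 - D) + (2*I*√15)*(-⅒)) = 3 - (9/(-1 - D) - I*√15/5) = 3 + (-9/(-1 - D) + I*√15/5) = 3 - 9/(-1 - D) + I*√15/5)
(-566 + 18698) + c(128, 118) = (-566 + 18698) + (45 + (1 + 118)*(15 + I*√15))/(5*(1 + 118)) = 18132 + (⅕)*(45 + 119*(15 + I*√15))/119 = 18132 + (⅕)*(1/119)*(45 + (1785 + 119*I*√15)) = 18132 + (⅕)*(1/119)*(1830 + 119*I*√15) = 18132 + (366/119 + I*√15/5) = 2158074/119 + I*√15/5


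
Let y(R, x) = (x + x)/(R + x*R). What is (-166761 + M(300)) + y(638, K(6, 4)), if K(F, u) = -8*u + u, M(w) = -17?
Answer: -1436458886/8613 ≈ -1.6678e+5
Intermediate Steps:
K(F, u) = -7*u
y(R, x) = 2*x/(R + R*x) (y(R, x) = (2*x)/(R + R*x) = 2*x/(R + R*x))
(-166761 + M(300)) + y(638, K(6, 4)) = (-166761 - 17) + 2*(-7*4)/(638*(1 - 7*4)) = -166778 + 2*(-28)*(1/638)/(1 - 28) = -166778 + 2*(-28)*(1/638)/(-27) = -166778 + 2*(-28)*(1/638)*(-1/27) = -166778 + 28/8613 = -1436458886/8613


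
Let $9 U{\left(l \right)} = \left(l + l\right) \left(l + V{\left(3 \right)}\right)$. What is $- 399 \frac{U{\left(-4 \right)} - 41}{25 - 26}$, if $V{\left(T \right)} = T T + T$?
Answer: $- \frac{57589}{3} \approx -19196.0$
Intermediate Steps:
$V{\left(T \right)} = T + T^{2}$ ($V{\left(T \right)} = T^{2} + T = T + T^{2}$)
$U{\left(l \right)} = \frac{2 l \left(12 + l\right)}{9}$ ($U{\left(l \right)} = \frac{\left(l + l\right) \left(l + 3 \left(1 + 3\right)\right)}{9} = \frac{2 l \left(l + 3 \cdot 4\right)}{9} = \frac{2 l \left(l + 12\right)}{9} = \frac{2 l \left(12 + l\right)}{9}$)
$- 399 \frac{U{\left(-4 \right)} - 41}{25 - 26} = - 399 \frac{\frac{2}{9} \left(-4\right) \left(12 - 4\right) - 41}{25 - 26} = - 399 \frac{\frac{2}{9} \left(-4\right) 8 - 41}{-1} = - 399 \left(- \frac{64}{9} - 41\right) \left(-1\right) = - 399 \left(\left(- \frac{433}{9}\right) \left(-1\right)\right) = \left(-399\right) \frac{433}{9} = - \frac{57589}{3}$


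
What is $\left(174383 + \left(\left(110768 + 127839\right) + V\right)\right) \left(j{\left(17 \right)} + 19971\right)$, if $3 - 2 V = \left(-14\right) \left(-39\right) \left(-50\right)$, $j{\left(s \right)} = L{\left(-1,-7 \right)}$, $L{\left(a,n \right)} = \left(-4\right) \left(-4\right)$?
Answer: $\frac{17054567321}{2} \approx 8.5273 \cdot 10^{9}$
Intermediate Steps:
$L{\left(a,n \right)} = 16$
$j{\left(s \right)} = 16$
$V = \frac{27303}{2}$ ($V = \frac{3}{2} - \frac{\left(-14\right) \left(-39\right) \left(-50\right)}{2} = \frac{3}{2} - \frac{546 \left(-50\right)}{2} = \frac{3}{2} - -13650 = \frac{3}{2} + 13650 = \frac{27303}{2} \approx 13652.0$)
$\left(174383 + \left(\left(110768 + 127839\right) + V\right)\right) \left(j{\left(17 \right)} + 19971\right) = \left(174383 + \left(\left(110768 + 127839\right) + \frac{27303}{2}\right)\right) \left(16 + 19971\right) = \left(174383 + \left(238607 + \frac{27303}{2}\right)\right) 19987 = \left(174383 + \frac{504517}{2}\right) 19987 = \frac{853283}{2} \cdot 19987 = \frac{17054567321}{2}$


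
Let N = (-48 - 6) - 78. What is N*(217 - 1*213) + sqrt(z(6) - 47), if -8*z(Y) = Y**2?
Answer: -528 + I*sqrt(206)/2 ≈ -528.0 + 7.1764*I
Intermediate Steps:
N = -132 (N = -54 - 78 = -132)
z(Y) = -Y**2/8
N*(217 - 1*213) + sqrt(z(6) - 47) = -132*(217 - 1*213) + sqrt(-1/8*6**2 - 47) = -132*(217 - 213) + sqrt(-1/8*36 - 47) = -132*4 + sqrt(-9/2 - 47) = -528 + sqrt(-103/2) = -528 + I*sqrt(206)/2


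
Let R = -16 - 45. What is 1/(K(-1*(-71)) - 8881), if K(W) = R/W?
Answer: -71/630612 ≈ -0.00011259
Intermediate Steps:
R = -61
K(W) = -61/W
1/(K(-1*(-71)) - 8881) = 1/(-61/((-1*(-71))) - 8881) = 1/(-61/71 - 8881) = 1/(-630612/71) = -71/630612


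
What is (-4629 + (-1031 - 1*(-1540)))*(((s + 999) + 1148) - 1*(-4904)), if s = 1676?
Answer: -35955240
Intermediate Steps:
(-4629 + (-1031 - 1*(-1540)))*(((s + 999) + 1148) - 1*(-4904)) = (-4629 + (-1031 - 1*(-1540)))*(((1676 + 999) + 1148) - 1*(-4904)) = (-4629 + (-1031 + 1540))*((2675 + 1148) + 4904) = (-4629 + 509)*(3823 + 4904) = -4120*8727 = -35955240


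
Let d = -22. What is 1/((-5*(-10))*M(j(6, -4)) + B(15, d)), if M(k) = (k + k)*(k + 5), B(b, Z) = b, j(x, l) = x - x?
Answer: 1/15 ≈ 0.066667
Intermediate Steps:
j(x, l) = 0
M(k) = 2*k*(5 + k) (M(k) = (2*k)*(5 + k) = 2*k*(5 + k))
1/((-5*(-10))*M(j(6, -4)) + B(15, d)) = 1/((-5*(-10))*(2*0*(5 + 0)) + 15) = 1/(50*(2*0*5) + 15) = 1/(50*0 + 15) = 1/(0 + 15) = 1/15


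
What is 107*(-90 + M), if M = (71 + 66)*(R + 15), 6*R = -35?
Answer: 748465/6 ≈ 1.2474e+5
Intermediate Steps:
R = -35/6 (R = (⅙)*(-35) = -35/6 ≈ -5.8333)
M = 7535/6 (M = (71 + 66)*(-35/6 + 15) = 137*(55/6) = 7535/6 ≈ 1255.8)
107*(-90 + M) = 107*(-90 + 7535/6) = 107*(6995/6) = 748465/6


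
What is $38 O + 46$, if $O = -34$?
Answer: $-1246$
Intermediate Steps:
$38 O + 46 = 38 \left(-34\right) + 46 = -1292 + 46 = -1246$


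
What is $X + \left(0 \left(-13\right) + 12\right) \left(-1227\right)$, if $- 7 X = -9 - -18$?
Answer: $- \frac{103077}{7} \approx -14725.0$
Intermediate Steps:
$X = - \frac{9}{7}$ ($X = - \frac{-9 - -18}{7} = - \frac{-9 + 18}{7} = \left(- \frac{1}{7}\right) 9 = - \frac{9}{7} \approx -1.2857$)
$X + \left(0 \left(-13\right) + 12\right) \left(-1227\right) = - \frac{9}{7} + \left(0 \left(-13\right) + 12\right) \left(-1227\right) = - \frac{9}{7} + \left(0 + 12\right) \left(-1227\right) = - \frac{9}{7} + 12 \left(-1227\right) = - \frac{9}{7} - 14724 = - \frac{103077}{7}$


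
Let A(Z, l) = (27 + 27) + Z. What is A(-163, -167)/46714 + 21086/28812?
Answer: 122733862/168240471 ≈ 0.72951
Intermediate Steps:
A(Z, l) = 54 + Z
A(-163, -167)/46714 + 21086/28812 = (54 - 163)/46714 + 21086/28812 = -109*1/46714 + 21086*(1/28812) = -109/46714 + 10543/14406 = 122733862/168240471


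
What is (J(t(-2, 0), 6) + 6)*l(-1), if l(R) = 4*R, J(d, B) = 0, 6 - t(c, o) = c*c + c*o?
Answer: -24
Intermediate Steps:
t(c, o) = 6 - c² - c*o (t(c, o) = 6 - (c*c + c*o) = 6 - (c² + c*o) = 6 + (-c² - c*o) = 6 - c² - c*o)
(J(t(-2, 0), 6) + 6)*l(-1) = (0 + 6)*(4*(-1)) = 6*(-4) = -24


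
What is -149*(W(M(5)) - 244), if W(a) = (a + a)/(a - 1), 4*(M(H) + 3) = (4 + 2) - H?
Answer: 542062/15 ≈ 36137.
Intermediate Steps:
M(H) = -3/2 - H/4 (M(H) = -3 + ((4 + 2) - H)/4 = -3 + (6 - H)/4 = -3 + (3/2 - H/4) = -3/2 - H/4)
W(a) = 2*a/(-1 + a) (W(a) = (2*a)/(-1 + a) = 2*a/(-1 + a))
-149*(W(M(5)) - 244) = -149*(2*(-3/2 - ¼*5)/(-1 + (-3/2 - ¼*5)) - 244) = -149*(2*(-3/2 - 5/4)/(-1 + (-3/2 - 5/4)) - 244) = -149*(2*(-11/4)/(-1 - 11/4) - 244) = -149*(2*(-11/4)/(-15/4) - 244) = -149*(2*(-11/4)*(-4/15) - 244) = -149*(22/15 - 244) = -149*(-3638/15) = 542062/15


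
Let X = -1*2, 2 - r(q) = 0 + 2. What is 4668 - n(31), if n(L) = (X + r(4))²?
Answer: 4664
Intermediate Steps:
r(q) = 0 (r(q) = 2 - (0 + 2) = 2 - 1*2 = 2 - 2 = 0)
X = -2
n(L) = 4 (n(L) = (-2 + 0)² = (-2)² = 4)
4668 - n(31) = 4668 - 1*4 = 4668 - 4 = 4664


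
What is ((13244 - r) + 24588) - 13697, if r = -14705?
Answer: 38840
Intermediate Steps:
((13244 - r) + 24588) - 13697 = ((13244 - 1*(-14705)) + 24588) - 13697 = ((13244 + 14705) + 24588) - 13697 = (27949 + 24588) - 13697 = 52537 - 13697 = 38840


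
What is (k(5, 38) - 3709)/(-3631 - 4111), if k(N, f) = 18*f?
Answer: 3025/7742 ≈ 0.39073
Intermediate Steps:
(k(5, 38) - 3709)/(-3631 - 4111) = (18*38 - 3709)/(-3631 - 4111) = (684 - 3709)/(-7742) = -3025*(-1/7742) = 3025/7742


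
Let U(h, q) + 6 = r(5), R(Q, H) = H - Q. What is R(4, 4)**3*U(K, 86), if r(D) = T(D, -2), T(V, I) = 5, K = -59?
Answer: 0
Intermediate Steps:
r(D) = 5
U(h, q) = -1 (U(h, q) = -6 + 5 = -1)
R(4, 4)**3*U(K, 86) = (4 - 1*4)**3*(-1) = (4 - 4)**3*(-1) = 0**3*(-1) = 0*(-1) = 0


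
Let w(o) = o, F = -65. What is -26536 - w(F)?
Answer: -26471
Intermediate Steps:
-26536 - w(F) = -26536 - 1*(-65) = -26536 + 65 = -26471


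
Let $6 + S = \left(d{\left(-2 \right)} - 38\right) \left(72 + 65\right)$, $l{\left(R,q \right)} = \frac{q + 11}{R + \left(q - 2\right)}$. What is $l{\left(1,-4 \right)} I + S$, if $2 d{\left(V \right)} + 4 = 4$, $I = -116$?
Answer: $- \frac{25248}{5} \approx -5049.6$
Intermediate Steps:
$d{\left(V \right)} = 0$ ($d{\left(V \right)} = -2 + \frac{1}{2} \cdot 4 = -2 + 2 = 0$)
$l{\left(R,q \right)} = \frac{11 + q}{-2 + R + q}$ ($l{\left(R,q \right)} = \frac{11 + q}{R + \left(-2 + q\right)} = \frac{11 + q}{-2 + R + q}$)
$S = -5212$ ($S = -6 + \left(0 - 38\right) \left(72 + 65\right) = -6 - 5206 = -5212$)
$l{\left(1,-4 \right)} I + S = \frac{11 - 4}{-2 + 1 - 4} \left(-116\right) - 5212 = \frac{1}{-5} \cdot 7 \left(-116\right) - 5212 = \left(- \frac{1}{5}\right) 7 \left(-116\right) - 5212 = \left(- \frac{7}{5}\right) \left(-116\right) - 5212 = \frac{812}{5} - 5212 = - \frac{25248}{5}$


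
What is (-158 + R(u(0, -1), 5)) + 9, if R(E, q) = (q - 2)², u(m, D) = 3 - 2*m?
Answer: -140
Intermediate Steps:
R(E, q) = (-2 + q)²
(-158 + R(u(0, -1), 5)) + 9 = (-158 + (-2 + 5)²) + 9 = (-158 + 3²) + 9 = (-158 + 9) + 9 = -149 + 9 = -140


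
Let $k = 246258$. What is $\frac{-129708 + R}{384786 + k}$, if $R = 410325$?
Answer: $\frac{93539}{210348} \approx 0.44469$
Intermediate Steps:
$\frac{-129708 + R}{384786 + k} = \frac{-129708 + 410325}{384786 + 246258} = \frac{280617}{631044} = 280617 \cdot \frac{1}{631044} = \frac{93539}{210348}$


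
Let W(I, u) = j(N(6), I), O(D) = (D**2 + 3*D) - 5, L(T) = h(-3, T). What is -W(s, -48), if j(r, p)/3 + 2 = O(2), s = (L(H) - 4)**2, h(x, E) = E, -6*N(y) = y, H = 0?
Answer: -9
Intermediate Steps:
N(y) = -y/6
L(T) = T
s = 16 (s = (0 - 4)**2 = (-4)**2 = 16)
O(D) = -5 + D**2 + 3*D
j(r, p) = 9 (j(r, p) = -6 + 3*(-5 + 2**2 + 3*2) = -6 + 3*(-5 + 4 + 6) = -6 + 3*5 = -6 + 15 = 9)
W(I, u) = 9
-W(s, -48) = -1*9 = -9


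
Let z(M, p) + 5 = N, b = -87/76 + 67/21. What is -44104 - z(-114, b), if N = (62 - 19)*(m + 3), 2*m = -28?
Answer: -43626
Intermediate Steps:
m = -14 (m = (½)*(-28) = -14)
b = 3265/1596 (b = -87*1/76 + 67*(1/21) = -87/76 + 67/21 = 3265/1596 ≈ 2.0457)
N = -473 (N = (62 - 19)*(-14 + 3) = 43*(-11) = -473)
z(M, p) = -478 (z(M, p) = -5 - 473 = -478)
-44104 - z(-114, b) = -44104 - 1*(-478) = -44104 + 478 = -43626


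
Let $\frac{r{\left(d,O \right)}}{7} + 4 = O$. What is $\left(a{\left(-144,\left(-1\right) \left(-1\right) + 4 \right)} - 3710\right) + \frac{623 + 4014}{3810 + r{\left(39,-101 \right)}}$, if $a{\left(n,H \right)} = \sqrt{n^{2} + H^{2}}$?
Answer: $- \frac{11403613}{3075} + \sqrt{20761} \approx -3564.4$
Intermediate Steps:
$r{\left(d,O \right)} = -28 + 7 O$
$a{\left(n,H \right)} = \sqrt{H^{2} + n^{2}}$
$\left(a{\left(-144,\left(-1\right) \left(-1\right) + 4 \right)} - 3710\right) + \frac{623 + 4014}{3810 + r{\left(39,-101 \right)}} = \left(\sqrt{\left(\left(-1\right) \left(-1\right) + 4\right)^{2} + \left(-144\right)^{2}} - 3710\right) + \frac{623 + 4014}{3810 + \left(-28 + 7 \left(-101\right)\right)} = \left(\sqrt{\left(1 + 4\right)^{2} + 20736} + \left(-4884 + 1174\right)\right) + \frac{4637}{3810 - 735} = \left(\sqrt{5^{2} + 20736} - 3710\right) + \frac{4637}{3810 - 735} = \left(\sqrt{25 + 20736} - 3710\right) + \frac{4637}{3075} = \left(\sqrt{20761} - 3710\right) + 4637 \cdot \frac{1}{3075} = \left(-3710 + \sqrt{20761}\right) + \frac{4637}{3075} = - \frac{11403613}{3075} + \sqrt{20761}$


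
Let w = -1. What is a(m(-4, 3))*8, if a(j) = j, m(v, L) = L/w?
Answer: -24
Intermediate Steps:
m(v, L) = -L (m(v, L) = L/(-1) = L*(-1) = -L)
a(m(-4, 3))*8 = -1*3*8 = -3*8 = -24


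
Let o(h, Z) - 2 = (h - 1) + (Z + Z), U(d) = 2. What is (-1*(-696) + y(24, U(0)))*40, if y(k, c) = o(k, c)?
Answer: 29000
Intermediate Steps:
o(h, Z) = 1 + h + 2*Z (o(h, Z) = 2 + ((h - 1) + (Z + Z)) = 2 + ((-1 + h) + 2*Z) = 2 + (-1 + h + 2*Z) = 1 + h + 2*Z)
y(k, c) = 1 + k + 2*c
(-1*(-696) + y(24, U(0)))*40 = (-1*(-696) + (1 + 24 + 2*2))*40 = (696 + (1 + 24 + 4))*40 = (696 + 29)*40 = 725*40 = 29000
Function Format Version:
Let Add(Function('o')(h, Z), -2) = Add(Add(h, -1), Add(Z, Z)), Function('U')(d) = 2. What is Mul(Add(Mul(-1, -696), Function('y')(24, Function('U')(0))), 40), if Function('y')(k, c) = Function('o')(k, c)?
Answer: 29000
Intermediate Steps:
Function('o')(h, Z) = Add(1, h, Mul(2, Z)) (Function('o')(h, Z) = Add(2, Add(Add(h, -1), Add(Z, Z))) = Add(2, Add(Add(-1, h), Mul(2, Z))) = Add(2, Add(-1, h, Mul(2, Z))) = Add(1, h, Mul(2, Z)))
Function('y')(k, c) = Add(1, k, Mul(2, c))
Mul(Add(Mul(-1, -696), Function('y')(24, Function('U')(0))), 40) = Mul(Add(Mul(-1, -696), Add(1, 24, Mul(2, 2))), 40) = Mul(Add(696, Add(1, 24, 4)), 40) = Mul(Add(696, 29), 40) = Mul(725, 40) = 29000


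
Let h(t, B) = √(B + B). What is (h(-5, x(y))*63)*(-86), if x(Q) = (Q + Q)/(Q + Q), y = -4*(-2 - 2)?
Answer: -5418*√2 ≈ -7662.2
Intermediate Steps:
y = 16 (y = -4*(-4) = 16)
x(Q) = 1 (x(Q) = (2*Q)/((2*Q)) = (2*Q)*(1/(2*Q)) = 1)
h(t, B) = √2*√B (h(t, B) = √(2*B) = √2*√B)
(h(-5, x(y))*63)*(-86) = ((√2*√1)*63)*(-86) = ((√2*1)*63)*(-86) = (√2*63)*(-86) = (63*√2)*(-86) = -5418*√2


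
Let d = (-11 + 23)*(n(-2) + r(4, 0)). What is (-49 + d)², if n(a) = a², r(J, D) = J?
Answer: 2209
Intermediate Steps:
d = 96 (d = (-11 + 23)*((-2)² + 4) = 12*(4 + 4) = 12*8 = 96)
(-49 + d)² = (-49 + 96)² = 47² = 2209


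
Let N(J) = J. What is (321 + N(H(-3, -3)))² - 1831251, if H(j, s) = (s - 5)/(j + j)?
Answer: -15546170/9 ≈ -1.7274e+6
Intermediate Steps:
H(j, s) = (-5 + s)/(2*j) (H(j, s) = (-5 + s)/((2*j)) = (-5 + s)*(1/(2*j)) = (-5 + s)/(2*j))
(321 + N(H(-3, -3)))² - 1831251 = (321 + (½)*(-5 - 3)/(-3))² - 1831251 = (321 + (½)*(-⅓)*(-8))² - 1831251 = (321 + 4/3)² - 1831251 = (967/3)² - 1831251 = 935089/9 - 1831251 = -15546170/9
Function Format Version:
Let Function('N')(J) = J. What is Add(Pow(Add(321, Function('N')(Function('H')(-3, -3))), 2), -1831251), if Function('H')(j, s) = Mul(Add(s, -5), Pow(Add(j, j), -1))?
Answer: Rational(-15546170, 9) ≈ -1.7274e+6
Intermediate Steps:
Function('H')(j, s) = Mul(Rational(1, 2), Pow(j, -1), Add(-5, s)) (Function('H')(j, s) = Mul(Add(-5, s), Pow(Mul(2, j), -1)) = Mul(Add(-5, s), Mul(Rational(1, 2), Pow(j, -1))) = Mul(Rational(1, 2), Pow(j, -1), Add(-5, s)))
Add(Pow(Add(321, Function('N')(Function('H')(-3, -3))), 2), -1831251) = Add(Pow(Add(321, Mul(Rational(1, 2), Pow(-3, -1), Add(-5, -3))), 2), -1831251) = Add(Pow(Add(321, Mul(Rational(1, 2), Rational(-1, 3), -8)), 2), -1831251) = Add(Pow(Add(321, Rational(4, 3)), 2), -1831251) = Add(Pow(Rational(967, 3), 2), -1831251) = Add(Rational(935089, 9), -1831251) = Rational(-15546170, 9)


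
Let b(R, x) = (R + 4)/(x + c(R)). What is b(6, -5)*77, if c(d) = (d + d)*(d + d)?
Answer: 770/139 ≈ 5.5396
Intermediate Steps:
c(d) = 4*d**2 (c(d) = (2*d)*(2*d) = 4*d**2)
b(R, x) = (4 + R)/(x + 4*R**2) (b(R, x) = (R + 4)/(x + 4*R**2) = (4 + R)/(x + 4*R**2))
b(6, -5)*77 = ((4 + 6)/(-5 + 4*6**2))*77 = (10/(-5 + 4*36))*77 = (10/(-5 + 144))*77 = (10/139)*77 = 770/139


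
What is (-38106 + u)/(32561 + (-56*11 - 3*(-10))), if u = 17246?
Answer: -4172/6395 ≈ -0.65238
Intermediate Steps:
(-38106 + u)/(32561 + (-56*11 - 3*(-10))) = (-38106 + 17246)/(32561 + (-56*11 - 3*(-10))) = -20860/(32561 + (-616 + 30)) = -20860/(32561 - 586) = -20860/31975 = -20860*1/31975 = -4172/6395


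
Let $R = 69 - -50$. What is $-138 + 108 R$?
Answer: $12714$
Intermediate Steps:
$R = 119$ ($R = 69 + 50 = 119$)
$-138 + 108 R = -138 + 108 \cdot 119 = -138 + 12852 = 12714$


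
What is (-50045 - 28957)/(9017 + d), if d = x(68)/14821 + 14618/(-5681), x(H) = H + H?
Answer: -6651818375202/758998395955 ≈ -8.7639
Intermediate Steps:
x(H) = 2*H
d = -215880762/84198101 (d = (2*68)/14821 + 14618/(-5681) = 136*(1/14821) + 14618*(-1/5681) = 136/14821 - 14618/5681 = -215880762/84198101 ≈ -2.5640)
(-50045 - 28957)/(9017 + d) = (-50045 - 28957)/(9017 - 215880762/84198101) = -79002/758998395955/84198101 = -79002*84198101/758998395955 = -6651818375202/758998395955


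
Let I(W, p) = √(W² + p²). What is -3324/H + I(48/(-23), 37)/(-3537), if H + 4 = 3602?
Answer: -1662/1799 - √726505/81351 ≈ -0.93432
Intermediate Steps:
H = 3598 (H = -4 + 3602 = 3598)
-3324/H + I(48/(-23), 37)/(-3537) = -3324/3598 + √((48/(-23))² + 37²)/(-3537) = -3324*1/3598 + √((48*(-1/23))² + 1369)*(-1/3537) = -1662/1799 + √((-48/23)² + 1369)*(-1/3537) = -1662/1799 + √(2304/529 + 1369)*(-1/3537) = -1662/1799 + √(726505/529)*(-1/3537) = -1662/1799 + (√726505/23)*(-1/3537) = -1662/1799 - √726505/81351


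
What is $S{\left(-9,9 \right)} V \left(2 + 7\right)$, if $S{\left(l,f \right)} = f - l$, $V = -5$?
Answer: $-810$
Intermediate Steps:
$S{\left(-9,9 \right)} V \left(2 + 7\right) = \left(9 - -9\right) \left(- 5 \left(2 + 7\right)\right) = \left(9 + 9\right) \left(\left(-5\right) 9\right) = 18 \left(-45\right) = -810$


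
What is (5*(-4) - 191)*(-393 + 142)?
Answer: 52961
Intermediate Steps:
(5*(-4) - 191)*(-393 + 142) = (-20 - 191)*(-251) = -211*(-251) = 52961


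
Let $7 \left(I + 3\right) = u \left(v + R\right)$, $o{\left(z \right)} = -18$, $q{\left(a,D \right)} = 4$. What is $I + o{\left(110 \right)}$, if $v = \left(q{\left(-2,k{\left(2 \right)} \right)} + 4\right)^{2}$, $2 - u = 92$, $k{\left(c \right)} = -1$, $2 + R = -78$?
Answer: $\frac{1293}{7} \approx 184.71$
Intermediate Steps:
$R = -80$ ($R = -2 - 78 = -80$)
$u = -90$ ($u = 2 - 92 = -90$)
$v = 64$ ($v = \left(4 + 4\right)^{2} = 8^{2} = 64$)
$I = \frac{1419}{7}$ ($I = -3 + \frac{\left(-90\right) \left(64 - 80\right)}{7} = -3 + \frac{\left(-90\right) \left(-16\right)}{7} = -3 + \frac{1}{7} \cdot 1440 = -3 + \frac{1440}{7} = \frac{1419}{7} \approx 202.71$)
$I + o{\left(110 \right)} = \frac{1419}{7} - 18 = \frac{1293}{7}$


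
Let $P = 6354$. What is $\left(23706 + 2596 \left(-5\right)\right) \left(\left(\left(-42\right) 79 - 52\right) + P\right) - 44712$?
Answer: $31961672$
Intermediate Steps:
$\left(23706 + 2596 \left(-5\right)\right) \left(\left(\left(-42\right) 79 - 52\right) + P\right) - 44712 = \left(23706 + 2596 \left(-5\right)\right) \left(\left(\left(-42\right) 79 - 52\right) + 6354\right) - 44712 = \left(23706 - 12980\right) \left(\left(-3318 - 52\right) + 6354\right) - 44712 = 10726 \left(-3370 + 6354\right) - 44712 = 10726 \cdot 2984 - 44712 = 32006384 - 44712 = 31961672$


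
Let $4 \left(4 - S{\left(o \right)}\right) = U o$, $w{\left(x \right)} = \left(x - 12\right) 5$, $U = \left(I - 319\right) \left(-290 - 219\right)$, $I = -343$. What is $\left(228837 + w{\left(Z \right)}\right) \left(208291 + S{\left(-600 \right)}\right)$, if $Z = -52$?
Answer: $11597693641415$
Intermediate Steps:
$U = 336958$ ($U = \left(-343 - 319\right) \left(-290 - 219\right) = \left(-662\right) \left(-509\right) = 336958$)
$w{\left(x \right)} = -60 + 5 x$ ($w{\left(x \right)} = \left(-12 + x\right) 5 = -60 + 5 x$)
$S{\left(o \right)} = 4 - \frac{168479 o}{2}$ ($S{\left(o \right)} = 4 - \frac{336958 o}{4} = 4 - \frac{168479 o}{2}$)
$\left(228837 + w{\left(Z \right)}\right) \left(208291 + S{\left(-600 \right)}\right) = \left(228837 + \left(-60 + 5 \left(-52\right)\right)\right) \left(208291 + \left(4 - -50543700\right)\right) = \left(228837 - 320\right) \left(208291 + \left(4 + 50543700\right)\right) = \left(228837 - 320\right) \left(208291 + 50543704\right) = 228517 \cdot 50751995 = 11597693641415$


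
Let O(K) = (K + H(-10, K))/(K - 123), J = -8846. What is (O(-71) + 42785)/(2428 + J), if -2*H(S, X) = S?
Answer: -2075089/311273 ≈ -6.6665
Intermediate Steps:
H(S, X) = -S/2
O(K) = (5 + K)/(-123 + K) (O(K) = (K - 1/2*(-10))/(K - 123) = (K + 5)/(-123 + K) = (5 + K)/(-123 + K))
(O(-71) + 42785)/(2428 + J) = ((5 - 71)/(-123 - 71) + 42785)/(2428 - 8846) = (-66/(-194) + 42785)/(-6418) = (-1/194*(-66) + 42785)*(-1/6418) = (33/97 + 42785)*(-1/6418) = (4150178/97)*(-1/6418) = -2075089/311273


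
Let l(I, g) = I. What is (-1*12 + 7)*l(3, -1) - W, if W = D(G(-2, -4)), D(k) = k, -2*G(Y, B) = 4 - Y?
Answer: -12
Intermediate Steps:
G(Y, B) = -2 + Y/2 (G(Y, B) = -(4 - Y)/2 = -2 + Y/2)
W = -3 (W = -2 + (1/2)*(-2) = -2 - 1 = -3)
(-1*12 + 7)*l(3, -1) - W = (-1*12 + 7)*3 - 1*(-3) = (-12 + 7)*3 + 3 = -5*3 + 3 = -15 + 3 = -12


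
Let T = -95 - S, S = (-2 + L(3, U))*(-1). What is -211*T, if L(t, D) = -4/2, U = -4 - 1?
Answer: 20889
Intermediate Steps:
U = -5
L(t, D) = -2 (L(t, D) = -4*½ = -2)
S = 4 (S = (-2 - 2)*(-1) = -4*(-1) = 4)
T = -99 (T = -95 - 1*4 = -95 - 4 = -99)
-211*T = -211*(-99) = 20889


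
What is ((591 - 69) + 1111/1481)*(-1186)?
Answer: -918192898/1481 ≈ -6.1998e+5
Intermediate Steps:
((591 - 69) + 1111/1481)*(-1186) = (522 + 1111*(1/1481))*(-1186) = (522 + 1111/1481)*(-1186) = (774193/1481)*(-1186) = -918192898/1481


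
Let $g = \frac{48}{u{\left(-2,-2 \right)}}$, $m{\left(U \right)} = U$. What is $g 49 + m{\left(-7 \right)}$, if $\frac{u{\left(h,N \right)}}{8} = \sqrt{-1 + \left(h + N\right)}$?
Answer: $-7 - \frac{294 i \sqrt{5}}{5} \approx -7.0 - 131.48 i$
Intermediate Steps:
$u{\left(h,N \right)} = 8 \sqrt{-1 + N + h}$ ($u{\left(h,N \right)} = 8 \sqrt{-1 + \left(h + N\right)} = 8 \sqrt{-1 + \left(N + h\right)} = 8 \sqrt{-1 + N + h}$)
$g = - \frac{6 i \sqrt{5}}{5}$ ($g = \frac{48}{8 \sqrt{-1 - 2 - 2}} = \frac{48}{8 \sqrt{-5}} = \frac{48}{8 i \sqrt{5}} = 48 \left(- \frac{i \sqrt{5}}{40}\right) = - \frac{6 i \sqrt{5}}{5} \approx - 2.6833 i$)
$g 49 + m{\left(-7 \right)} = - \frac{6 i \sqrt{5}}{5} \cdot 49 - 7 = - \frac{294 i \sqrt{5}}{5} - 7 = -7 - \frac{294 i \sqrt{5}}{5}$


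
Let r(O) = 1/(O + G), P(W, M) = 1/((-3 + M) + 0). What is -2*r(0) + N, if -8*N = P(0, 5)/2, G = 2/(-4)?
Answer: 127/32 ≈ 3.9688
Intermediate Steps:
P(W, M) = 1/(-3 + M)
G = -½ (G = 2*(-¼) = -½ ≈ -0.50000)
r(O) = 1/(-½ + O) (r(O) = 1/(O - ½) = 1/(-½ + O))
N = -1/32 (N = -1/(8*(-3 + 5)*2) = -1/(8*2*2) = -1/(16*2) = -⅛*¼ = -1/32 ≈ -0.031250)
-2*r(0) + N = -4/(-1 + 2*0) - 1/32 = -4/(-1 + 0) - 1/32 = -4/(-1) - 1/32 = -4*(-1) - 1/32 = -2*(-2) - 1/32 = 4 - 1/32 = 127/32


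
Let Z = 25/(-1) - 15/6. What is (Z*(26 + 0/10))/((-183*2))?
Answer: 715/366 ≈ 1.9536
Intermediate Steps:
Z = -55/2 (Z = 25*(-1) - 15*⅙ = -25 - 5/2 = -55/2 ≈ -27.500)
(Z*(26 + 0/10))/((-183*2)) = (-55*(26 + 0/10)/2)/((-183*2)) = -55*(26 + (⅒)*0)/2/(-366) = -55*(26 + 0)/2*(-1/366) = -55/2*26*(-1/366) = -715*(-1/366) = 715/366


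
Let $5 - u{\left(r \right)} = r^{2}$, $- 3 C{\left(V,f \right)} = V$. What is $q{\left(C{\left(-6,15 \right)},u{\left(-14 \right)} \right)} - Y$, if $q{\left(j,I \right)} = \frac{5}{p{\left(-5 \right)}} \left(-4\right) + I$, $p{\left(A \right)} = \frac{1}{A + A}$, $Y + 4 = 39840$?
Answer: $-39827$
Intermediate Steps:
$Y = 39836$ ($Y = -4 + 39840 = 39836$)
$C{\left(V,f \right)} = - \frac{V}{3}$
$p{\left(A \right)} = \frac{1}{2 A}$
$u{\left(r \right)} = 5 - r^{2}$
$q{\left(j,I \right)} = 200 + I$ ($q{\left(j,I \right)} = \frac{5}{\frac{1}{2} \frac{1}{-5}} \left(-4\right) + I = \frac{5}{\frac{1}{2} \left(- \frac{1}{5}\right)} \left(-4\right) + I = \frac{5}{- \frac{1}{10}} \left(-4\right) + I = 5 \left(-10\right) \left(-4\right) + I = \left(-50\right) \left(-4\right) + I = 200 + I$)
$q{\left(C{\left(-6,15 \right)},u{\left(-14 \right)} \right)} - Y = \left(200 + \left(5 - \left(-14\right)^{2}\right)\right) - 39836 = \left(200 + \left(5 - 196\right)\right) - 39836 = \left(200 - 191\right) - 39836 = 9 - 39836 = -39827$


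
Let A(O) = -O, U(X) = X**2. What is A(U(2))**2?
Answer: 16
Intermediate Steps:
A(U(2))**2 = (-1*2**2)**2 = (-1*4)**2 = (-4)**2 = 16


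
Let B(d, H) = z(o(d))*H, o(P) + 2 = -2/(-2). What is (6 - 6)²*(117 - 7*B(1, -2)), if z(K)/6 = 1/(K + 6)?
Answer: 0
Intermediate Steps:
o(P) = -1 (o(P) = -2 - 2/(-2) = -2 - 2*(-½) = -2 + 1 = -1)
z(K) = 6/(6 + K) (z(K) = 6/(K + 6) = 6/(6 + K))
B(d, H) = 6*H/5 (B(d, H) = (6/(6 - 1))*H = (6/5)*H = (6*(⅕))*H = 6*H/5)
(6 - 6)²*(117 - 7*B(1, -2)) = (6 - 6)²*(117 - 42*(-2)/5) = 0²*(117 - 7*(-12/5)) = 0*(117 + 84/5) = 0*(669/5) = 0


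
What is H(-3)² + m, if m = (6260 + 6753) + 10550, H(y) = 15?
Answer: 23788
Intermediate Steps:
m = 23563 (m = 13013 + 10550 = 23563)
H(-3)² + m = 15² + 23563 = 225 + 23563 = 23788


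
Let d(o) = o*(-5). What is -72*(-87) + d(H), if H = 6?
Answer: 6234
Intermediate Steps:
d(o) = -5*o
-72*(-87) + d(H) = -72*(-87) - 5*6 = 6264 - 30 = 6234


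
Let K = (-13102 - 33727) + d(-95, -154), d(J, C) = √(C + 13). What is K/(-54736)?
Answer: 46829/54736 - I*√141/54736 ≈ 0.85554 - 0.00021694*I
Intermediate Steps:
d(J, C) = √(13 + C)
K = -46829 + I*√141 (K = (-13102 - 33727) + √(13 - 154) = -46829 + √(-141) = -46829 + I*√141 ≈ -46829.0 + 11.874*I)
K/(-54736) = (-46829 + I*√141)/(-54736) = (-46829 + I*√141)*(-1/54736) = 46829/54736 - I*√141/54736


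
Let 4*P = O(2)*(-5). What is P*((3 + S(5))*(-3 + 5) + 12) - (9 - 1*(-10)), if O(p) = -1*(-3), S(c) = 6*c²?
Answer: -2423/2 ≈ -1211.5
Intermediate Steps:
O(p) = 3
P = -15/4 (P = (3*(-5))/4 = (¼)*(-15) = -15/4 ≈ -3.7500)
P*((3 + S(5))*(-3 + 5) + 12) - (9 - 1*(-10)) = -15*((3 + 6*5²)*(-3 + 5) + 12)/4 - (9 - 1*(-10)) = -15*((3 + 6*25)*2 + 12)/4 - (9 + 10) = -15*((3 + 150)*2 + 12)/4 - 1*19 = -15*(153*2 + 12)/4 - 19 = -15*(306 + 12)/4 - 19 = -15/4*318 - 19 = -2385/2 - 19 = -2423/2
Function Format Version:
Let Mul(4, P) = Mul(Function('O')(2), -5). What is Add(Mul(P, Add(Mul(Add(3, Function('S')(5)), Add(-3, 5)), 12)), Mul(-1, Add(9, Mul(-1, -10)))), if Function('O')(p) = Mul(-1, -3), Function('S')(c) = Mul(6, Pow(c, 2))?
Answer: Rational(-2423, 2) ≈ -1211.5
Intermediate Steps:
Function('O')(p) = 3
P = Rational(-15, 4) (P = Mul(Rational(1, 4), Mul(3, -5)) = Mul(Rational(1, 4), -15) = Rational(-15, 4) ≈ -3.7500)
Add(Mul(P, Add(Mul(Add(3, Function('S')(5)), Add(-3, 5)), 12)), Mul(-1, Add(9, Mul(-1, -10)))) = Add(Mul(Rational(-15, 4), Add(Mul(Add(3, Mul(6, Pow(5, 2))), Add(-3, 5)), 12)), Mul(-1, Add(9, Mul(-1, -10)))) = Add(Mul(Rational(-15, 4), Add(Mul(Add(3, Mul(6, 25)), 2), 12)), Mul(-1, Add(9, 10))) = Add(Mul(Rational(-15, 4), Add(Mul(Add(3, 150), 2), 12)), Mul(-1, 19)) = Add(Mul(Rational(-15, 4), Add(Mul(153, 2), 12)), -19) = Add(Mul(Rational(-15, 4), Add(306, 12)), -19) = Add(Mul(Rational(-15, 4), 318), -19) = Add(Rational(-2385, 2), -19) = Rational(-2423, 2)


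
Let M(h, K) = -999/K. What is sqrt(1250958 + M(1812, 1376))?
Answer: sqrt(148033279974)/344 ≈ 1118.5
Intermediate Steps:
sqrt(1250958 + M(1812, 1376)) = sqrt(1250958 - 999/1376) = sqrt(1721317209/1376) = sqrt(148033279974)/344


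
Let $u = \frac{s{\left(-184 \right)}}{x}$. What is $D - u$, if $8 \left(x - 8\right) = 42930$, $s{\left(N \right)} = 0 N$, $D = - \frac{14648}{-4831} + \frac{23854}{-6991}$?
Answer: $- \frac{12834506}{33773521} \approx -0.38002$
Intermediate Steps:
$D = - \frac{12834506}{33773521}$ ($D = \left(-14648\right) \left(- \frac{1}{4831}\right) + 23854 \left(- \frac{1}{6991}\right) = \frac{14648}{4831} - \frac{23854}{6991} = - \frac{12834506}{33773521} \approx -0.38002$)
$s{\left(N \right)} = 0$
$x = \frac{21497}{4}$ ($x = 8 + \frac{1}{8} \cdot 42930 = 8 + \frac{21465}{4} = \frac{21497}{4} \approx 5374.3$)
$u = 0$ ($u = \frac{0}{\frac{21497}{4}} = 0 \cdot \frac{4}{21497} = 0$)
$D - u = - \frac{12834506}{33773521} - 0 = - \frac{12834506}{33773521} + 0 = - \frac{12834506}{33773521}$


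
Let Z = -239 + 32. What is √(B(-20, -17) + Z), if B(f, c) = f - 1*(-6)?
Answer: I*√221 ≈ 14.866*I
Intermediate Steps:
B(f, c) = 6 + f (B(f, c) = f + 6 = 6 + f)
Z = -207
√(B(-20, -17) + Z) = √((6 - 20) - 207) = √(-14 - 207) = √(-221) = I*√221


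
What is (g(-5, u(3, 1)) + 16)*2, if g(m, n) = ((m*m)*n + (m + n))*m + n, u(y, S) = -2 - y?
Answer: 1372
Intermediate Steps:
g(m, n) = n + m*(m + n + n*m²) (g(m, n) = (m²*n + (m + n))*m + n = (n*m² + (m + n))*m + n = (m + n + n*m²)*m + n = m*(m + n + n*m²) + n = n + m*(m + n + n*m²))
(g(-5, u(3, 1)) + 16)*2 = (((-2 - 1*3) + (-5)² - 5*(-2 - 1*3) + (-2 - 1*3)*(-5)³) + 16)*2 = (((-2 - 3) + 25 - 5*(-2 - 3) + (-2 - 3)*(-125)) + 16)*2 = ((-5 + 25 - 5*(-5) - 5*(-125)) + 16)*2 = ((-5 + 25 + 25 + 625) + 16)*2 = (670 + 16)*2 = 686*2 = 1372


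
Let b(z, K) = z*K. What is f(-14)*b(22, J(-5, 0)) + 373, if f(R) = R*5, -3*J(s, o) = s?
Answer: -6581/3 ≈ -2193.7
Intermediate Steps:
J(s, o) = -s/3
b(z, K) = K*z
f(R) = 5*R
f(-14)*b(22, J(-5, 0)) + 373 = (5*(-14))*(-⅓*(-5)*22) + 373 = -350*22/3 + 373 = -70*110/3 + 373 = -7700/3 + 373 = -6581/3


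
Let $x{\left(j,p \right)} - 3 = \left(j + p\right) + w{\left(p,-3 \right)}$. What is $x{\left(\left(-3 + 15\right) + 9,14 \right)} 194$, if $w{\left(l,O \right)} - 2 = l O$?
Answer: $-388$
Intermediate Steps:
$w{\left(l,O \right)} = 2 + O l$ ($w{\left(l,O \right)} = 2 + l O = 2 + O l$)
$x{\left(j,p \right)} = 5 + j - 2 p$ ($x{\left(j,p \right)} = 3 - \left(-2 - j + 2 p\right) = 3 + \left(2 + j - 2 p\right) = 5 + j - 2 p$)
$x{\left(\left(-3 + 15\right) + 9,14 \right)} 194 = \left(5 + \left(\left(-3 + 15\right) + 9\right) - 28\right) 194 = \left(5 + \left(12 + 9\right) - 28\right) 194 = \left(5 + 21 - 28\right) 194 = \left(-2\right) 194 = -388$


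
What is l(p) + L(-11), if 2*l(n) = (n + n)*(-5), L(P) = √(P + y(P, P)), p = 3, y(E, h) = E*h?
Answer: -15 + √110 ≈ -4.5119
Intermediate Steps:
L(P) = √(P + P²) (L(P) = √(P + P*P) = √(P + P²))
l(n) = -5*n (l(n) = ((n + n)*(-5))/2 = ((2*n)*(-5))/2 = (-10*n)/2 = -5*n)
l(p) + L(-11) = -5*3 + √(-11*(1 - 11)) = -15 + √(-11*(-10)) = -15 + √110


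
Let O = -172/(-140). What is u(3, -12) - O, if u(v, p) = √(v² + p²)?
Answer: -43/35 + 3*√17 ≈ 11.141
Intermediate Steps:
O = 43/35 (O = -172*(-1/140) = 43/35 ≈ 1.2286)
u(v, p) = √(p² + v²)
u(3, -12) - O = √((-12)² + 3²) - 1*43/35 = √(144 + 9) - 43/35 = √153 - 43/35 = 3*√17 - 43/35 = -43/35 + 3*√17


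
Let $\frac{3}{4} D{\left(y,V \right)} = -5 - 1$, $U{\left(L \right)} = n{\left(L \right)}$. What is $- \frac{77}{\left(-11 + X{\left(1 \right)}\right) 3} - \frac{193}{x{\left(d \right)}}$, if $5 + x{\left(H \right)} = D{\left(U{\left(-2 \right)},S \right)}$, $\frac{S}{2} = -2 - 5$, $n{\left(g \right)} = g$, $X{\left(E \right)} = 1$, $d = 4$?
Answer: $\frac{6791}{390} \approx 17.413$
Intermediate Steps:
$U{\left(L \right)} = L$
$S = -14$ ($S = 2 \left(-2 - 5\right) = 2 \left(-7\right) = -14$)
$D{\left(y,V \right)} = -8$ ($D{\left(y,V \right)} = \frac{4 \left(-5 - 1\right)}{3} = \frac{4}{3} \left(-6\right) = -8$)
$x{\left(H \right)} = -13$ ($x{\left(H \right)} = -5 - 8 = -13$)
$- \frac{77}{\left(-11 + X{\left(1 \right)}\right) 3} - \frac{193}{x{\left(d \right)}} = - \frac{77}{\left(-11 + 1\right) 3} - \frac{193}{-13} = - \frac{77}{\left(-10\right) 3} - - \frac{193}{13} = - \frac{77}{-30} + \frac{193}{13} = \left(-77\right) \left(- \frac{1}{30}\right) + \frac{193}{13} = \frac{77}{30} + \frac{193}{13} = \frac{6791}{390}$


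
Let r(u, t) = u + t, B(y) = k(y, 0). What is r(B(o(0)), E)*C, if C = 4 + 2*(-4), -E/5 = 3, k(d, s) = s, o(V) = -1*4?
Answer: 60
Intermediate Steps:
o(V) = -4
B(y) = 0
E = -15 (E = -5*3 = -15)
C = -4 (C = 4 - 8 = -4)
r(u, t) = t + u
r(B(o(0)), E)*C = (-15 + 0)*(-4) = -15*(-4) = 60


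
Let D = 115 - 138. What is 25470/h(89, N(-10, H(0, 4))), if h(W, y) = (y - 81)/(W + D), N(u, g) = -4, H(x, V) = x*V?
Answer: -336204/17 ≈ -19777.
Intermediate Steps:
H(x, V) = V*x
D = -23
h(W, y) = (-81 + y)/(-23 + W) (h(W, y) = (y - 81)/(W - 23) = (-81 + y)/(-23 + W))
25470/h(89, N(-10, H(0, 4))) = 25470/(((-81 - 4)/(-23 + 89))) = 25470/((-85/66)) = 25470/(((1/66)*(-85))) = 25470/(-85/66) = 25470*(-66/85) = -336204/17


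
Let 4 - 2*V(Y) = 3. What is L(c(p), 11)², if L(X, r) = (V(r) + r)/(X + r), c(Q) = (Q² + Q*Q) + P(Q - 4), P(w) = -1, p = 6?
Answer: 529/26896 ≈ 0.019668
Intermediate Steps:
V(Y) = ½ (V(Y) = 2 - ½*3 = 2 - 3/2 = ½)
c(Q) = -1 + 2*Q² (c(Q) = (Q² + Q*Q) - 1 = (Q² + Q²) - 1 = 2*Q² - 1 = -1 + 2*Q²)
L(X, r) = (½ + r)/(X + r)
L(c(p), 11)² = ((½ + 11)/((-1 + 2*6²) + 11))² = ((23/2)/((-1 + 2*36) + 11))² = ((23/2)/((-1 + 72) + 11))² = ((23/2)/(71 + 11))² = ((23/2)/82)² = ((1/82)*(23/2))² = (23/164)² = 529/26896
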